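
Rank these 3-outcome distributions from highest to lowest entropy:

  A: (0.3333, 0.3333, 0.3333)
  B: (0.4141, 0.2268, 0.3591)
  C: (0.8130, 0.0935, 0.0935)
A > B > C

Key insight: Entropy is maximized by uniform distributions and minimized by concentrated distributions.

- Uniform distributions have maximum entropy log₂(3) = 1.5850 bits
- The more "peaked" or concentrated a distribution, the lower its entropy

Entropies:
  H(A) = 1.5850 bits
  H(B) = 1.5428 bits
  H(C) = 0.8822 bits

Ranking: A > B > C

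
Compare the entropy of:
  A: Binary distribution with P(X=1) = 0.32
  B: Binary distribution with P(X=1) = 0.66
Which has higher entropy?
B

For binary distributions, entropy is maximized at p=0.5 and decreases as p moves toward 0 or 1.

H(A) = H(0.32) = 0.9044 bits
H(B) = H(0.66) = 0.9248 bits

Distribution B (p=0.66) is closer to uniform (p=0.5), so it has higher entropy.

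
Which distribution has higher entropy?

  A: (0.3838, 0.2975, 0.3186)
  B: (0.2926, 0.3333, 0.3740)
B

Both distributions are close to uniform, making this a harder comparison.

H(A) = 1.5763 bits
H(B) = 1.5778 bits

The distribution closer to uniform has higher entropy.
Answer: B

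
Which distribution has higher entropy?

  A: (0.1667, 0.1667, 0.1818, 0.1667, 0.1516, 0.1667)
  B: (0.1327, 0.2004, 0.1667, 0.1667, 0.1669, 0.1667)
A

Both distributions are close to uniform, making this a harder comparison.

H(A) = 2.5830 bits
H(B) = 2.5750 bits

The distribution closer to uniform has higher entropy.
Answer: A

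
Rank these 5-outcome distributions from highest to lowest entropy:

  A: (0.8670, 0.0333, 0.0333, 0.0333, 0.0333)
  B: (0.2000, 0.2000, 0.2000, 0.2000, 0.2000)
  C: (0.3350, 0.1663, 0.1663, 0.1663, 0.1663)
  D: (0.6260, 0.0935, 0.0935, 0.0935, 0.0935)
B > C > D > A

Key insight: Entropy is maximized by uniform distributions and minimized by concentrated distributions.

Entropies:
  H(A) = 0.8316 bits
  H(B) = 2.3219 bits
  H(C) = 2.2500 bits
  H(D) = 1.7017 bits

Ranking: B > C > D > A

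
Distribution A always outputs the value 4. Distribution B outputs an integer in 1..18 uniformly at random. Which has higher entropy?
B

A is deterministic, so H(A) = 0. B is uniform over 18 outcomes, so H(B) = log₂(18) = 4.170 bits. Any distribution with genuine randomness has higher entropy than a deterministic one.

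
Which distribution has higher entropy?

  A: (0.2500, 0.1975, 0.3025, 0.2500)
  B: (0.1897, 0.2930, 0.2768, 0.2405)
A

Both distributions are close to uniform, making this a harder comparison.

H(A) = 1.9839 bits
H(B) = 1.9812 bits

The distribution closer to uniform has higher entropy.
Answer: A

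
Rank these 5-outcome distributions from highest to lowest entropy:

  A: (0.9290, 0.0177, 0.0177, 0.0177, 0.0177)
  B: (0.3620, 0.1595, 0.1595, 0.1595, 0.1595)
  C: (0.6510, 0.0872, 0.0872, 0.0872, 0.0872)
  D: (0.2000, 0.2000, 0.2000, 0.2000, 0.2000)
D > B > C > A

Key insight: Entropy is maximized by uniform distributions and minimized by concentrated distributions.

Entropies:
  H(A) = 0.5116 bits
  H(B) = 2.2203 bits
  H(C) = 1.6312 bits
  H(D) = 2.3219 bits

Ranking: D > B > C > A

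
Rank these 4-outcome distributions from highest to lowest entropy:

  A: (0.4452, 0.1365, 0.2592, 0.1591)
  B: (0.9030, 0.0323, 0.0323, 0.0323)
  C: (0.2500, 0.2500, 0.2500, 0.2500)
C > A > B

Key insight: Entropy is maximized by uniform distributions and minimized by concentrated distributions.

- Uniform distributions have maximum entropy log₂(4) = 2.0000 bits
- The more "peaked" or concentrated a distribution, the lower its entropy

Entropies:
  H(A) = 1.8387 bits
  H(B) = 0.6132 bits
  H(C) = 2.0000 bits

Ranking: C > A > B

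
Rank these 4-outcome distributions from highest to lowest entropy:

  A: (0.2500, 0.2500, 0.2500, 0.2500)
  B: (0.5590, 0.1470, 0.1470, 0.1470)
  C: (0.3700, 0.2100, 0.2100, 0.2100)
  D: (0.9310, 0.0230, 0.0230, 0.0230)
A > C > B > D

Key insight: Entropy is maximized by uniform distributions and minimized by concentrated distributions.

Entropies:
  H(A) = 2.0000 bits
  H(B) = 1.6889 bits
  H(C) = 1.9492 bits
  H(D) = 0.4715 bits

Ranking: A > C > B > D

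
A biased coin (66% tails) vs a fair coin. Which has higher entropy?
Fair coin

The fair coin is uniform (p=0.5), maximizing binary entropy at 1 bit. The biased coin has H(0.66) ≈ 0.925 bits — its outcome is more predictable, so its entropy is lower.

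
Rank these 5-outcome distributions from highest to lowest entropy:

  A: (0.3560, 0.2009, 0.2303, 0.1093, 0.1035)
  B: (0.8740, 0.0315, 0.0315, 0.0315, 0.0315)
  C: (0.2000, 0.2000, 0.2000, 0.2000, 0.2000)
C > A > B

Key insight: Entropy is maximized by uniform distributions and minimized by concentrated distributions.

- Uniform distributions have maximum entropy log₂(5) = 2.3219 bits
- The more "peaked" or concentrated a distribution, the lower its entropy

Entropies:
  H(A) = 2.1713 bits
  H(B) = 0.7984 bits
  H(C) = 2.3219 bits

Ranking: C > A > B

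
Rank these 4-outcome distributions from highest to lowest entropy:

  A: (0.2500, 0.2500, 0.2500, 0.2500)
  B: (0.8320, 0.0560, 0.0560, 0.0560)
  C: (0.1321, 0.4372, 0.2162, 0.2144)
A > C > B

Key insight: Entropy is maximized by uniform distributions and minimized by concentrated distributions.

- Uniform distributions have maximum entropy log₂(4) = 2.0000 bits
- The more "peaked" or concentrated a distribution, the lower its entropy

Entropies:
  H(A) = 2.0000 bits
  H(B) = 0.9194 bits
  H(C) = 1.8617 bits

Ranking: A > C > B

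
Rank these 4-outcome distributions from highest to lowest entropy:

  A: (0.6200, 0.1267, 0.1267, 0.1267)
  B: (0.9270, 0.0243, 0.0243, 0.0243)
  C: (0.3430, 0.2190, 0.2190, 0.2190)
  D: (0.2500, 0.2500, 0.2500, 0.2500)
D > C > A > B

Key insight: Entropy is maximized by uniform distributions and minimized by concentrated distributions.

Entropies:
  H(A) = 1.5603 bits
  H(B) = 0.4927 bits
  H(C) = 1.9690 bits
  H(D) = 2.0000 bits

Ranking: D > C > A > B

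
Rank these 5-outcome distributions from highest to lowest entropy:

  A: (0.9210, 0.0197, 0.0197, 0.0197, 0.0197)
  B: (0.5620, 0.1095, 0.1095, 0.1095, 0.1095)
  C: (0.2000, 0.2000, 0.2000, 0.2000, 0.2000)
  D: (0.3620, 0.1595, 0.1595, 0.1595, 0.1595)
C > D > B > A

Key insight: Entropy is maximized by uniform distributions and minimized by concentrated distributions.

Entropies:
  H(A) = 0.5566 bits
  H(B) = 1.8649 bits
  H(C) = 2.3219 bits
  H(D) = 2.2203 bits

Ranking: C > D > B > A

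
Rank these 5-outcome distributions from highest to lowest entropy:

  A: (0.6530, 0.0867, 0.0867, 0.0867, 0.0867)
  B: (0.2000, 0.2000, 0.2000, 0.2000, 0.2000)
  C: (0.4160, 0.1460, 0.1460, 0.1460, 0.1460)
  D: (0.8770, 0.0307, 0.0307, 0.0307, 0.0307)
B > C > A > D

Key insight: Entropy is maximized by uniform distributions and minimized by concentrated distributions.

Entropies:
  H(A) = 1.6254 bits
  H(B) = 2.3219 bits
  H(C) = 2.1475 bits
  H(D) = 0.7839 bits

Ranking: B > C > A > D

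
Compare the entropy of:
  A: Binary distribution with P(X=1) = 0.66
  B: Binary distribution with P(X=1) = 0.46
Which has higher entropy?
B

For binary distributions, entropy is maximized at p=0.5 and decreases as p moves toward 0 or 1.

H(A) = H(0.66) = 0.9248 bits
H(B) = H(0.46) = 0.9954 bits

Distribution B (p=0.46) is closer to uniform (p=0.5), so it has higher entropy.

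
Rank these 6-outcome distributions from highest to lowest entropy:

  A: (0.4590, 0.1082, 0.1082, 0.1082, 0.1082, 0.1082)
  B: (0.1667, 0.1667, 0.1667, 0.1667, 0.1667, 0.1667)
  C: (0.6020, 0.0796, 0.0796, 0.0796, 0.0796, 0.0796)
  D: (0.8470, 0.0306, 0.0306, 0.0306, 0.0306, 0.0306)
B > A > C > D

Key insight: Entropy is maximized by uniform distributions and minimized by concentrated distributions.

Entropies:
  H(A) = 2.2513 bits
  H(B) = 2.5850 bits
  H(C) = 1.8939 bits
  H(D) = 0.9726 bits

Ranking: B > A > C > D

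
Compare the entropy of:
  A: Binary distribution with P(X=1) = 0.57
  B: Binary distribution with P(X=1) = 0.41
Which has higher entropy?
A

For binary distributions, entropy is maximized at p=0.5 and decreases as p moves toward 0 or 1.

H(A) = H(0.57) = 0.9858 bits
H(B) = H(0.41) = 0.9765 bits

Distribution A (p=0.57) is closer to uniform (p=0.5), so it has higher entropy.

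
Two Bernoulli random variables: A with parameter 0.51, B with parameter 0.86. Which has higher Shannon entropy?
A

For binary distributions, entropy is maximized at p=0.5 and decreases as p moves toward 0 or 1.

H(A) = H(0.51) = 0.9997 bits
H(B) = H(0.86) = 0.5842 bits

Distribution A (p=0.51) is closer to uniform (p=0.5), so it has higher entropy.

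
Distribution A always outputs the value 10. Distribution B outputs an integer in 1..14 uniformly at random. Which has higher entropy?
B

A is deterministic, so H(A) = 0. B is uniform over 14 outcomes, so H(B) = log₂(14) = 3.807 bits. Any distribution with genuine randomness has higher entropy than a deterministic one.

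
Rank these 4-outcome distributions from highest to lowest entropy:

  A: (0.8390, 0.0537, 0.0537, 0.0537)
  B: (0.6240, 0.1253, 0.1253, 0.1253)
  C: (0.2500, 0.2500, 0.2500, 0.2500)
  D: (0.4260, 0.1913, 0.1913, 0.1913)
C > D > B > A

Key insight: Entropy is maximized by uniform distributions and minimized by concentrated distributions.

Entropies:
  H(A) = 0.8919 bits
  H(B) = 1.5511 bits
  H(C) = 2.0000 bits
  H(D) = 1.8939 bits

Ranking: C > D > B > A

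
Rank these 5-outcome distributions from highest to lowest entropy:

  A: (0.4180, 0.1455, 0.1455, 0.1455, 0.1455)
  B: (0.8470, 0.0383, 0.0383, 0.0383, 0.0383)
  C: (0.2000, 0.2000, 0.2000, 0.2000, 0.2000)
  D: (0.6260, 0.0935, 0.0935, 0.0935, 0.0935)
C > A > D > B

Key insight: Entropy is maximized by uniform distributions and minimized by concentrated distributions.

Entropies:
  H(A) = 2.1445 bits
  H(B) = 0.9233 bits
  H(C) = 2.3219 bits
  H(D) = 1.7017 bits

Ranking: C > A > D > B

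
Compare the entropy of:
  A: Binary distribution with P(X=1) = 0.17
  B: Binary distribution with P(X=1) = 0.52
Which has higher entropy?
B

For binary distributions, entropy is maximized at p=0.5 and decreases as p moves toward 0 or 1.

H(A) = H(0.17) = 0.6577 bits
H(B) = H(0.52) = 0.9988 bits

Distribution B (p=0.52) is closer to uniform (p=0.5), so it has higher entropy.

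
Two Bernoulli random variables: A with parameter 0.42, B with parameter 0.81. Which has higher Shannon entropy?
A

For binary distributions, entropy is maximized at p=0.5 and decreases as p moves toward 0 or 1.

H(A) = H(0.42) = 0.9815 bits
H(B) = H(0.81) = 0.7015 bits

Distribution A (p=0.42) is closer to uniform (p=0.5), so it has higher entropy.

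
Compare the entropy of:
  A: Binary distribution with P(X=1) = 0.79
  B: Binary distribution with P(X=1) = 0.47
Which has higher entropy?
B

For binary distributions, entropy is maximized at p=0.5 and decreases as p moves toward 0 or 1.

H(A) = H(0.79) = 0.7415 bits
H(B) = H(0.47) = 0.9974 bits

Distribution B (p=0.47) is closer to uniform (p=0.5), so it has higher entropy.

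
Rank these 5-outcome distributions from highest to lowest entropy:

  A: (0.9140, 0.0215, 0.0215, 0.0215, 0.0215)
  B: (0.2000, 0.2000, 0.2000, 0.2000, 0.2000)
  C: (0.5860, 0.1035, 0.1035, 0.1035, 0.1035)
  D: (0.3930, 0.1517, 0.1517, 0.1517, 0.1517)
B > D > C > A

Key insight: Entropy is maximized by uniform distributions and minimized by concentrated distributions.

Entropies:
  H(A) = 0.5950 bits
  H(B) = 2.3219 bits
  H(C) = 1.8066 bits
  H(D) = 2.1807 bits

Ranking: B > D > C > A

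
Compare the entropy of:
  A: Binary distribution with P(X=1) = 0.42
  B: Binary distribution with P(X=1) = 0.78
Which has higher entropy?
A

For binary distributions, entropy is maximized at p=0.5 and decreases as p moves toward 0 or 1.

H(A) = H(0.42) = 0.9815 bits
H(B) = H(0.78) = 0.7602 bits

Distribution A (p=0.42) is closer to uniform (p=0.5), so it has higher entropy.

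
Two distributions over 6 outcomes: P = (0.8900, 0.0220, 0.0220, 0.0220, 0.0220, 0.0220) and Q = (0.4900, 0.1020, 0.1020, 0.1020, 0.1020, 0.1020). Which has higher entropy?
Q

P is highly concentrated on one outcome (89%), making it nearly deterministic. Q spreads its mass more evenly (max 49%). The more spread-out distribution has higher entropy: H(P) ≈ 0.755 bits, H(Q) ≈ 2.184 bits.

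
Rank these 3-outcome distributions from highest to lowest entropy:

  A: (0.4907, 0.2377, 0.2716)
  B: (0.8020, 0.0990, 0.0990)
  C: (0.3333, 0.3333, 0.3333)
C > A > B

Key insight: Entropy is maximized by uniform distributions and minimized by concentrated distributions.

- Uniform distributions have maximum entropy log₂(3) = 1.5850 bits
- The more "peaked" or concentrated a distribution, the lower its entropy

Entropies:
  H(A) = 1.5074 bits
  H(B) = 0.9159 bits
  H(C) = 1.5850 bits

Ranking: C > A > B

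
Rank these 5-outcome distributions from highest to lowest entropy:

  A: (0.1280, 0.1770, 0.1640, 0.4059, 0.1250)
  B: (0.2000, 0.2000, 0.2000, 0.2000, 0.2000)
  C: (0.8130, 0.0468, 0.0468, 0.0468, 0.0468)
B > A > C

Key insight: Entropy is maximized by uniform distributions and minimized by concentrated distributions.

- Uniform distributions have maximum entropy log₂(5) = 2.3219 bits
- The more "peaked" or concentrated a distribution, the lower its entropy

Entropies:
  H(A) = 2.1526 bits
  H(B) = 2.3219 bits
  H(C) = 1.0692 bits

Ranking: B > A > C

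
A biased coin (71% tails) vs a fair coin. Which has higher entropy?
Fair coin

The fair coin is uniform (p=0.5), maximizing binary entropy at 1 bit. The biased coin has H(0.71) ≈ 0.869 bits — its outcome is more predictable, so its entropy is lower.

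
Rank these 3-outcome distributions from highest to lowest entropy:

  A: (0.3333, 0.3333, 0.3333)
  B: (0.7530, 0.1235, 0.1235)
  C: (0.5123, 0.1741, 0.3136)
A > C > B

Key insight: Entropy is maximized by uniform distributions and minimized by concentrated distributions.

- Uniform distributions have maximum entropy log₂(3) = 1.5850 bits
- The more "peaked" or concentrated a distribution, the lower its entropy

Entropies:
  H(A) = 1.5850 bits
  H(B) = 1.0535 bits
  H(C) = 1.4581 bits

Ranking: A > C > B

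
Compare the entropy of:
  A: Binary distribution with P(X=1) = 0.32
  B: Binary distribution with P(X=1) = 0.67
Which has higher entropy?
B

For binary distributions, entropy is maximized at p=0.5 and decreases as p moves toward 0 or 1.

H(A) = H(0.32) = 0.9044 bits
H(B) = H(0.67) = 0.9149 bits

Distribution B (p=0.67) is closer to uniform (p=0.5), so it has higher entropy.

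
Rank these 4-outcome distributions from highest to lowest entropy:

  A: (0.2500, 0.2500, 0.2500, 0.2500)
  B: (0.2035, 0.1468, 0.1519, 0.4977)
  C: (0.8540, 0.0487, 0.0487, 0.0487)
A > B > C

Key insight: Entropy is maximized by uniform distributions and minimized by concentrated distributions.

- Uniform distributions have maximum entropy log₂(4) = 2.0000 bits
- The more "peaked" or concentrated a distribution, the lower its entropy

Entropies:
  H(A) = 2.0000 bits
  H(B) = 1.7878 bits
  H(C) = 0.8311 bits

Ranking: A > B > C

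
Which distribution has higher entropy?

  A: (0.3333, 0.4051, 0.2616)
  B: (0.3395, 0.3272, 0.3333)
B

Both distributions are close to uniform, making this a harder comparison.

H(A) = 1.5625 bits
H(B) = 1.5848 bits

The distribution closer to uniform has higher entropy.
Answer: B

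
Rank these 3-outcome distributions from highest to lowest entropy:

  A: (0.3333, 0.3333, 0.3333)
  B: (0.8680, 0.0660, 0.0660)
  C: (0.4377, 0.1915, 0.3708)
A > C > B

Key insight: Entropy is maximized by uniform distributions and minimized by concentrated distributions.

- Uniform distributions have maximum entropy log₂(3) = 1.5850 bits
- The more "peaked" or concentrated a distribution, the lower its entropy

Entropies:
  H(A) = 1.5850 bits
  H(B) = 0.6949 bits
  H(C) = 1.5091 bits

Ranking: A > C > B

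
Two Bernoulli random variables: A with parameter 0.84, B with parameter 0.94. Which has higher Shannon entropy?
A

For binary distributions, entropy is maximized at p=0.5 and decreases as p moves toward 0 or 1.

H(A) = H(0.84) = 0.6343 bits
H(B) = H(0.94) = 0.3274 bits

Distribution A (p=0.84) is closer to uniform (p=0.5), so it has higher entropy.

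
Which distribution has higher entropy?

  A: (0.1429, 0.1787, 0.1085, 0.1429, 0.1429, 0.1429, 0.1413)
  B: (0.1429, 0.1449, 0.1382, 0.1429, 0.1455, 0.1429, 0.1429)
B

Both distributions are close to uniform, making this a harder comparison.

H(A) = 2.7948 bits
H(B) = 2.8072 bits

The distribution closer to uniform has higher entropy.
Answer: B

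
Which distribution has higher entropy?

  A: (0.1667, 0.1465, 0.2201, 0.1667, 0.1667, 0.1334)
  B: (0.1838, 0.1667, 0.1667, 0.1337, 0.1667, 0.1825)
B

Both distributions are close to uniform, making this a harder comparison.

H(A) = 2.5668 bits
H(B) = 2.5776 bits

The distribution closer to uniform has higher entropy.
Answer: B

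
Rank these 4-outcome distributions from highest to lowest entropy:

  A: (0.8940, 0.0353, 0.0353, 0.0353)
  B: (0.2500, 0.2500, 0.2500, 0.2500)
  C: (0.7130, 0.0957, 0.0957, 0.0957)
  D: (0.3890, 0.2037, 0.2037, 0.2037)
B > D > C > A

Key insight: Entropy is maximized by uniform distributions and minimized by concentrated distributions.

Entropies:
  H(A) = 0.6557 bits
  H(B) = 2.0000 bits
  H(C) = 1.3197 bits
  H(D) = 1.9326 bits

Ranking: B > D > C > A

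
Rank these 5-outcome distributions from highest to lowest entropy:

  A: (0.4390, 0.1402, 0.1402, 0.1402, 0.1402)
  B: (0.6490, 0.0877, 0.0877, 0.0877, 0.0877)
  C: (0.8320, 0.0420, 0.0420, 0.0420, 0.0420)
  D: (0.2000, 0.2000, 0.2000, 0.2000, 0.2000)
D > A > B > C

Key insight: Entropy is maximized by uniform distributions and minimized by concentrated distributions.

Entropies:
  H(A) = 2.1112 bits
  H(B) = 1.6370 bits
  H(C) = 0.9891 bits
  H(D) = 2.3219 bits

Ranking: D > A > B > C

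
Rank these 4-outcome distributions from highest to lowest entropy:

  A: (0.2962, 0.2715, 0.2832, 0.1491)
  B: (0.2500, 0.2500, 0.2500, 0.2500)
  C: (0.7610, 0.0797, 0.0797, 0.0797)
B > A > C

Key insight: Entropy is maximized by uniform distributions and minimized by concentrated distributions.

- Uniform distributions have maximum entropy log₂(4) = 2.0000 bits
- The more "peaked" or concentrated a distribution, the lower its entropy

Entropies:
  H(A) = 1.9555 bits
  H(B) = 2.0000 bits
  H(C) = 1.1722 bits

Ranking: B > A > C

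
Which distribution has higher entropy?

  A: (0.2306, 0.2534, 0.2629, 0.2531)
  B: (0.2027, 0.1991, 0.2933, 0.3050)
A

Both distributions are close to uniform, making this a harder comparison.

H(A) = 1.9983 bits
H(B) = 1.9718 bits

The distribution closer to uniform has higher entropy.
Answer: A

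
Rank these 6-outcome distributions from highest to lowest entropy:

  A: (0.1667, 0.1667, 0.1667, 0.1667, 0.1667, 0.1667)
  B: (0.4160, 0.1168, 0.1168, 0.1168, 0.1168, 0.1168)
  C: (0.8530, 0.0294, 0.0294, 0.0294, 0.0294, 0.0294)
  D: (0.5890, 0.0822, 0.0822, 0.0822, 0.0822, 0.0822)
A > B > D > C

Key insight: Entropy is maximized by uniform distributions and minimized by concentrated distributions.

Entropies:
  H(A) = 2.5850 bits
  H(B) = 2.3355 bits
  H(C) = 0.9436 bits
  H(D) = 1.9313 bits

Ranking: A > B > D > C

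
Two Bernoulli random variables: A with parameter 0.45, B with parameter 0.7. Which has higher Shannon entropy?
A

For binary distributions, entropy is maximized at p=0.5 and decreases as p moves toward 0 or 1.

H(A) = H(0.45) = 0.9928 bits
H(B) = H(0.7) = 0.8813 bits

Distribution A (p=0.45) is closer to uniform (p=0.5), so it has higher entropy.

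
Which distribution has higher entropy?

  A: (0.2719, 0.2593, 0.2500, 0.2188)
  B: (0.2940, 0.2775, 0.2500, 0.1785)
A

Both distributions are close to uniform, making this a harder comparison.

H(A) = 1.9955 bits
H(B) = 1.9762 bits

The distribution closer to uniform has higher entropy.
Answer: A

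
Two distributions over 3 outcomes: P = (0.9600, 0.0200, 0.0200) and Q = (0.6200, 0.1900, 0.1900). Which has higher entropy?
Q

P is highly concentrated on one outcome (96%), making it nearly deterministic. Q spreads its mass more evenly (max 62%). The more spread-out distribution has higher entropy: H(P) ≈ 0.282 bits, H(Q) ≈ 1.338 bits.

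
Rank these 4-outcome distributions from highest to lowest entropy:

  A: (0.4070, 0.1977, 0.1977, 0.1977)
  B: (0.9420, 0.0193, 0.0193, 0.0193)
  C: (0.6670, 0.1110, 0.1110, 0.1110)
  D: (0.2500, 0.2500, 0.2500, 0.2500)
D > A > C > B

Key insight: Entropy is maximized by uniform distributions and minimized by concentrated distributions.

Entropies:
  H(A) = 1.9148 bits
  H(B) = 0.4114 bits
  H(C) = 1.4458 bits
  H(D) = 2.0000 bits

Ranking: D > A > C > B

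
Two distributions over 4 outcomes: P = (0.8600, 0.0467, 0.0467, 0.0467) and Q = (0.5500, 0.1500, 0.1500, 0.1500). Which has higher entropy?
Q

P is highly concentrated on one outcome (86%), making it nearly deterministic. Q spreads its mass more evenly (max 55%). The more spread-out distribution has higher entropy: H(P) ≈ 0.806 bits, H(Q) ≈ 1.706 bits.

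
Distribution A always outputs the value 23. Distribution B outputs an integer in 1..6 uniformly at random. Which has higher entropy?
B

A is deterministic, so H(A) = 0. B is uniform over 6 outcomes, so H(B) = log₂(6) = 2.585 bits. Any distribution with genuine randomness has higher entropy than a deterministic one.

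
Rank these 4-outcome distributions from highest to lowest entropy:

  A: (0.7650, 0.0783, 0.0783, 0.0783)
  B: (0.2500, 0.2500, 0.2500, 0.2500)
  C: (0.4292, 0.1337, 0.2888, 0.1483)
B > C > A

Key insight: Entropy is maximized by uniform distributions and minimized by concentrated distributions.

- Uniform distributions have maximum entropy log₂(4) = 2.0000 bits
- The more "peaked" or concentrated a distribution, the lower its entropy

Entropies:
  H(A) = 1.1591 bits
  H(B) = 2.0000 bits
  H(C) = 1.8376 bits

Ranking: B > C > A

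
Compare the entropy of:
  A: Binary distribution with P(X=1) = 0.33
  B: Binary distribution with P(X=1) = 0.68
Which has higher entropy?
A

For binary distributions, entropy is maximized at p=0.5 and decreases as p moves toward 0 or 1.

H(A) = H(0.33) = 0.9149 bits
H(B) = H(0.68) = 0.9044 bits

Distribution A (p=0.33) is closer to uniform (p=0.5), so it has higher entropy.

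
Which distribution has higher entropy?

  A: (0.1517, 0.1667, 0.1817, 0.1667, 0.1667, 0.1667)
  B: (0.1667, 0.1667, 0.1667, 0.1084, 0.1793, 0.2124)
A

Both distributions are close to uniform, making this a harder comparison.

H(A) = 2.5830 bits
H(B) = 2.5592 bits

The distribution closer to uniform has higher entropy.
Answer: A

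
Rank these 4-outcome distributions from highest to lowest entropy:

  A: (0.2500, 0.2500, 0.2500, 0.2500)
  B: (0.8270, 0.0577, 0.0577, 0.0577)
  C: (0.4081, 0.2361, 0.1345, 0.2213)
A > C > B

Key insight: Entropy is maximized by uniform distributions and minimized by concentrated distributions.

- Uniform distributions have maximum entropy log₂(4) = 2.0000 bits
- The more "peaked" or concentrated a distribution, the lower its entropy

Entropies:
  H(A) = 2.0000 bits
  H(B) = 0.9387 bits
  H(C) = 1.8901 bits

Ranking: A > C > B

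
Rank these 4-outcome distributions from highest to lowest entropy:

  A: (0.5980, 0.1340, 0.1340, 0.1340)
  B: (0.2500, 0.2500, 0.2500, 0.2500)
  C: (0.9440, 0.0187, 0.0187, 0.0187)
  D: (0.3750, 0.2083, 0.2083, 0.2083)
B > D > A > C

Key insight: Entropy is maximized by uniform distributions and minimized by concentrated distributions.

Entropies:
  H(A) = 1.6093 bits
  H(B) = 2.0000 bits
  H(C) = 0.4001 bits
  H(D) = 1.9450 bits

Ranking: B > D > A > C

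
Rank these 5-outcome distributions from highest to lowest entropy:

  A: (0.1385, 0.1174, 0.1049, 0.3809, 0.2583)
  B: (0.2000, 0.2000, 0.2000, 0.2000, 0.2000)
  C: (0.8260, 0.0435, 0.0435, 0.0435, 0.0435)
B > A > C

Key insight: Entropy is maximized by uniform distributions and minimized by concentrated distributions.

- Uniform distributions have maximum entropy log₂(5) = 2.3219 bits
- The more "peaked" or concentrated a distribution, the lower its entropy

Entropies:
  H(A) = 2.1338 bits
  H(B) = 2.3219 bits
  H(C) = 1.0148 bits

Ranking: B > A > C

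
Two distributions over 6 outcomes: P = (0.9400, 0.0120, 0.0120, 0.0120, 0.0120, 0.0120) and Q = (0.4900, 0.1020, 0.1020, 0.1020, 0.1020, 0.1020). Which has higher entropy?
Q

P is highly concentrated on one outcome (94%), making it nearly deterministic. Q spreads its mass more evenly (max 49%). The more spread-out distribution has higher entropy: H(P) ≈ 0.467 bits, H(Q) ≈ 2.184 bits.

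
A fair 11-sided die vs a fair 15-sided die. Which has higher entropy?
15-sided die

Both are uniform distributions; for uniform over n outcomes, H = log₂(n). H(11-sided) = log₂(11) = 3.459 bits and H(15-sided) = log₂(15) = 3.907 bits. More outcomes in a uniform distribution means higher entropy.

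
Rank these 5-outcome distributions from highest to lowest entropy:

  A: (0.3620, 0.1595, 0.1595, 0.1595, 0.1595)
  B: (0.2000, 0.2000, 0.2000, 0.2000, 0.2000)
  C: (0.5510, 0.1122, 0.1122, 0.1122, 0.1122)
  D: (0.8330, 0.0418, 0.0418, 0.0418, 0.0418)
B > A > C > D

Key insight: Entropy is maximized by uniform distributions and minimized by concentrated distributions.

Entropies:
  H(A) = 2.2203 bits
  H(B) = 2.3219 bits
  H(C) = 1.8905 bits
  H(D) = 0.9848 bits

Ranking: B > A > C > D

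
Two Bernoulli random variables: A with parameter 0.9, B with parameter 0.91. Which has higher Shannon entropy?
A

For binary distributions, entropy is maximized at p=0.5 and decreases as p moves toward 0 or 1.

H(A) = H(0.9) = 0.4690 bits
H(B) = H(0.91) = 0.4365 bits

Distribution A (p=0.9) is closer to uniform (p=0.5), so it has higher entropy.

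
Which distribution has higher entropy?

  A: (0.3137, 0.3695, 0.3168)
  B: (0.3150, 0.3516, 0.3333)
B

Both distributions are close to uniform, making this a harder comparison.

H(A) = 1.5808 bits
H(B) = 1.5835 bits

The distribution closer to uniform has higher entropy.
Answer: B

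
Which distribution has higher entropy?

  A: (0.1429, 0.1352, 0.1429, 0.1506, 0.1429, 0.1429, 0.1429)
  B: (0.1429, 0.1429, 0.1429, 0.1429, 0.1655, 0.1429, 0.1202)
A

Both distributions are close to uniform, making this a harder comparison.

H(A) = 2.8068 bits
H(B) = 2.8021 bits

The distribution closer to uniform has higher entropy.
Answer: A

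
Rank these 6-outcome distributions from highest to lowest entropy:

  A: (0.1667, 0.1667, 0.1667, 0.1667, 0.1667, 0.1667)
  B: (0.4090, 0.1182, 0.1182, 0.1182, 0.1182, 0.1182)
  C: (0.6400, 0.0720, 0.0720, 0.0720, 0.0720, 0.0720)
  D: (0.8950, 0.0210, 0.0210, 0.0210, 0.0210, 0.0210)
A > B > C > D

Key insight: Entropy is maximized by uniform distributions and minimized by concentrated distributions.

Entropies:
  H(A) = 2.5850 bits
  H(B) = 2.3482 bits
  H(C) = 1.7786 bits
  H(D) = 0.7285 bits

Ranking: A > B > C > D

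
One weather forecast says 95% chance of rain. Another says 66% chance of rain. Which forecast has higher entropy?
66% forecast

Treat each forecast as a Bernoulli distribution. Binary entropy is maximized at p=0.5 and falls off symmetrically toward 0 or 1. The 66% forecast is closer to 50%, so it is more uncertain. H(95%) ≈ 0.286 bits, H(66%) ≈ 0.925 bits.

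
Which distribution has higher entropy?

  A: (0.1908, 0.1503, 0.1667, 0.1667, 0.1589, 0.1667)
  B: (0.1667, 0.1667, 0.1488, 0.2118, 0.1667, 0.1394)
A

Both distributions are close to uniform, making this a harder comparison.

H(A) = 2.5811 bits
H(B) = 2.5720 bits

The distribution closer to uniform has higher entropy.
Answer: A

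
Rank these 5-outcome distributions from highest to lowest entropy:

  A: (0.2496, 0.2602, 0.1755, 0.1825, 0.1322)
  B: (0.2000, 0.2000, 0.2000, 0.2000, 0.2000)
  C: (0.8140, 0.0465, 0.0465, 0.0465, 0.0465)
B > A > C

Key insight: Entropy is maximized by uniform distributions and minimized by concentrated distributions.

- Uniform distributions have maximum entropy log₂(5) = 2.3219 bits
- The more "peaked" or concentrated a distribution, the lower its entropy

Entropies:
  H(A) = 2.2795 bits
  H(B) = 2.3219 bits
  H(C) = 1.0650 bits

Ranking: B > A > C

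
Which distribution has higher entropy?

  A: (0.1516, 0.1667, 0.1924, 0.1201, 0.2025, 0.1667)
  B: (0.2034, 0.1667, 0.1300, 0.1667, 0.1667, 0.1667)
B

Both distributions are close to uniform, making this a harder comparison.

H(A) = 2.5656 bits
H(B) = 2.5732 bits

The distribution closer to uniform has higher entropy.
Answer: B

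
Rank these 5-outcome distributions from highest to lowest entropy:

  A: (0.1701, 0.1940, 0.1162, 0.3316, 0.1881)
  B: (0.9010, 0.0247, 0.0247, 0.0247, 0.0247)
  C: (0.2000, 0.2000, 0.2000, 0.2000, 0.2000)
C > A > B

Key insight: Entropy is maximized by uniform distributions and minimized by concentrated distributions.

- Uniform distributions have maximum entropy log₂(5) = 2.3219 bits
- The more "peaked" or concentrated a distribution, the lower its entropy

Entropies:
  H(A) = 2.2360 bits
  H(B) = 0.6638 bits
  H(C) = 2.3219 bits

Ranking: C > A > B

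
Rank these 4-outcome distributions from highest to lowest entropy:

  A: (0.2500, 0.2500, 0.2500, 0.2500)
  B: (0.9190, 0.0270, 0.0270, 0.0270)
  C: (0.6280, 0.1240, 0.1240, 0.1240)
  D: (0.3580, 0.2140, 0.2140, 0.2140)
A > D > C > B

Key insight: Entropy is maximized by uniform distributions and minimized by concentrated distributions.

Entropies:
  H(A) = 2.0000 bits
  H(B) = 0.5341 bits
  H(C) = 1.5418 bits
  H(D) = 1.9586 bits

Ranking: A > D > C > B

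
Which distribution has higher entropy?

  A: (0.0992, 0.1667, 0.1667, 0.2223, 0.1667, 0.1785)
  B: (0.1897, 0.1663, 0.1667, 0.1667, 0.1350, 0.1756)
B

Both distributions are close to uniform, making this a harder comparison.

H(A) = 2.5491 bits
H(B) = 2.5778 bits

The distribution closer to uniform has higher entropy.
Answer: B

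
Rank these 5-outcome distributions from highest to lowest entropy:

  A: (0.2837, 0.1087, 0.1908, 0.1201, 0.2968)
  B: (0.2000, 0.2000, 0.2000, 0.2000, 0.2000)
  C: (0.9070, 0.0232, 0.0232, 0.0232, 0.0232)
B > A > C

Key insight: Entropy is maximized by uniform distributions and minimized by concentrated distributions.

- Uniform distributions have maximum entropy log₂(5) = 2.3219 bits
- The more "peaked" or concentrated a distribution, the lower its entropy

Entropies:
  H(A) = 2.2069 bits
  H(B) = 2.3219 bits
  H(C) = 0.6324 bits

Ranking: B > A > C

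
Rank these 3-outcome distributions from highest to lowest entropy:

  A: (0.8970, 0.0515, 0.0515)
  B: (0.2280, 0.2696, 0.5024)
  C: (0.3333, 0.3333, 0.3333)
C > B > A

Key insight: Entropy is maximized by uniform distributions and minimized by concentrated distributions.

- Uniform distributions have maximum entropy log₂(3) = 1.5850 bits
- The more "peaked" or concentrated a distribution, the lower its entropy

Entropies:
  H(A) = 0.5814 bits
  H(B) = 1.4950 bits
  H(C) = 1.5850 bits

Ranking: C > B > A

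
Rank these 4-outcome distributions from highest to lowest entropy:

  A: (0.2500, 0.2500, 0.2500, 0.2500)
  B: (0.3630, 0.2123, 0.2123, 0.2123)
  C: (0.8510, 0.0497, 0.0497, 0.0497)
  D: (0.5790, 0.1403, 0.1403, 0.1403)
A > B > D > C

Key insight: Entropy is maximized by uniform distributions and minimized by concentrated distributions.

Entropies:
  H(A) = 2.0000 bits
  H(B) = 1.9548 bits
  H(C) = 0.8435 bits
  H(D) = 1.6492 bits

Ranking: A > B > D > C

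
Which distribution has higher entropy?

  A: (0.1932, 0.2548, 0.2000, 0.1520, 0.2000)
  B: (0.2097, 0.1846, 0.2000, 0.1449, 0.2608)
A

Both distributions are close to uniform, making this a harder comparison.

H(A) = 2.3027 bits
H(B) = 2.2964 bits

The distribution closer to uniform has higher entropy.
Answer: A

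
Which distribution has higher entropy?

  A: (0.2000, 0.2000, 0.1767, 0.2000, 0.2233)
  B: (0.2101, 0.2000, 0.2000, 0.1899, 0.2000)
B

Both distributions are close to uniform, making this a harder comparison.

H(A) = 2.3180 bits
H(B) = 2.3212 bits

The distribution closer to uniform has higher entropy.
Answer: B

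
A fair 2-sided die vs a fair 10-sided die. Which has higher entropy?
10-sided die

Both are uniform distributions; for uniform over n outcomes, H = log₂(n). H(2-sided) = log₂(2) = 1.000 bits and H(10-sided) = log₂(10) = 3.322 bits. More outcomes in a uniform distribution means higher entropy.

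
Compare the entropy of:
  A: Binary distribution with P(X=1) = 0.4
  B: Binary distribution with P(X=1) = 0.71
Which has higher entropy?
A

For binary distributions, entropy is maximized at p=0.5 and decreases as p moves toward 0 or 1.

H(A) = H(0.4) = 0.9710 bits
H(B) = H(0.71) = 0.8687 bits

Distribution A (p=0.4) is closer to uniform (p=0.5), so it has higher entropy.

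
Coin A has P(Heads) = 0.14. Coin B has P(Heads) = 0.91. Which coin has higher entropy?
A

For binary distributions, entropy is maximized at p=0.5 and decreases as p moves toward 0 or 1.

H(A) = H(0.14) = 0.5842 bits
H(B) = H(0.91) = 0.4365 bits

Distribution A (p=0.14) is closer to uniform (p=0.5), so it has higher entropy.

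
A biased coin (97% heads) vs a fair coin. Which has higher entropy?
Fair coin

The fair coin is uniform (p=0.5), maximizing binary entropy at 1 bit. The biased coin has H(0.97) ≈ 0.194 bits — its outcome is more predictable, so its entropy is lower.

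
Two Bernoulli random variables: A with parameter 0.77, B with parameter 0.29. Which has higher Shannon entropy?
B

For binary distributions, entropy is maximized at p=0.5 and decreases as p moves toward 0 or 1.

H(A) = H(0.77) = 0.7780 bits
H(B) = H(0.29) = 0.8687 bits

Distribution B (p=0.29) is closer to uniform (p=0.5), so it has higher entropy.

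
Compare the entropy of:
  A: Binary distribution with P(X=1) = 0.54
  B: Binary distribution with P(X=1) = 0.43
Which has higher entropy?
A

For binary distributions, entropy is maximized at p=0.5 and decreases as p moves toward 0 or 1.

H(A) = H(0.54) = 0.9954 bits
H(B) = H(0.43) = 0.9858 bits

Distribution A (p=0.54) is closer to uniform (p=0.5), so it has higher entropy.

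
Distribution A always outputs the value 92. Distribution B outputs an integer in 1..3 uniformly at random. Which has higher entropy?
B

A is deterministic, so H(A) = 0. B is uniform over 3 outcomes, so H(B) = log₂(3) = 1.585 bits. Any distribution with genuine randomness has higher entropy than a deterministic one.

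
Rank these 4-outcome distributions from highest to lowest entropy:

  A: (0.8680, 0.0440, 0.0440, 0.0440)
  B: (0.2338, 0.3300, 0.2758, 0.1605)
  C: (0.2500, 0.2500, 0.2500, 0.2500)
C > B > A

Key insight: Entropy is maximized by uniform distributions and minimized by concentrated distributions.

- Uniform distributions have maximum entropy log₂(4) = 2.0000 bits
- The more "peaked" or concentrated a distribution, the lower its entropy

Entropies:
  H(A) = 0.7721 bits
  H(B) = 1.9541 bits
  H(C) = 2.0000 bits

Ranking: C > B > A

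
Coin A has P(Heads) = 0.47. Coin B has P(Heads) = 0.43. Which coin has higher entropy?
A

For binary distributions, entropy is maximized at p=0.5 and decreases as p moves toward 0 or 1.

H(A) = H(0.47) = 0.9974 bits
H(B) = H(0.43) = 0.9858 bits

Distribution A (p=0.47) is closer to uniform (p=0.5), so it has higher entropy.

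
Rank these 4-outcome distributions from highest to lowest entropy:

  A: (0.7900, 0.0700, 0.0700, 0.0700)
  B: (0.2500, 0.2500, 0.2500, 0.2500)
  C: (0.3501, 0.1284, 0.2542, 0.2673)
B > C > A

Key insight: Entropy is maximized by uniform distributions and minimized by concentrated distributions.

- Uniform distributions have maximum entropy log₂(4) = 2.0000 bits
- The more "peaked" or concentrated a distribution, the lower its entropy

Entropies:
  H(A) = 1.0743 bits
  H(B) = 2.0000 bits
  H(C) = 1.9214 bits

Ranking: B > C > A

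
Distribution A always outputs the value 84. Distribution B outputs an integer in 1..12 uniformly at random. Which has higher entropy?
B

A is deterministic, so H(A) = 0. B is uniform over 12 outcomes, so H(B) = log₂(12) = 3.585 bits. Any distribution with genuine randomness has higher entropy than a deterministic one.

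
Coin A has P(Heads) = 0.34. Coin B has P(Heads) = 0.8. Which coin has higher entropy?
A

For binary distributions, entropy is maximized at p=0.5 and decreases as p moves toward 0 or 1.

H(A) = H(0.34) = 0.9248 bits
H(B) = H(0.8) = 0.7219 bits

Distribution A (p=0.34) is closer to uniform (p=0.5), so it has higher entropy.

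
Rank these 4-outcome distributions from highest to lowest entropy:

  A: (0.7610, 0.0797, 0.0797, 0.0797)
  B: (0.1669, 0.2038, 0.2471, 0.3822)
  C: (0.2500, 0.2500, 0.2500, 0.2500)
C > B > A

Key insight: Entropy is maximized by uniform distributions and minimized by concentrated distributions.

- Uniform distributions have maximum entropy log₂(4) = 2.0000 bits
- The more "peaked" or concentrated a distribution, the lower its entropy

Entropies:
  H(A) = 1.1722 bits
  H(B) = 1.9275 bits
  H(C) = 2.0000 bits

Ranking: C > B > A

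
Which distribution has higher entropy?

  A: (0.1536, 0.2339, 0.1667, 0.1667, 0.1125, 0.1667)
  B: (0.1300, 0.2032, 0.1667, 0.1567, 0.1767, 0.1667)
B

Both distributions are close to uniform, making this a harder comparison.

H(A) = 2.5525 bits
H(B) = 2.5724 bits

The distribution closer to uniform has higher entropy.
Answer: B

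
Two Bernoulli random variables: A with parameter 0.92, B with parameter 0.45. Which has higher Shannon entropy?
B

For binary distributions, entropy is maximized at p=0.5 and decreases as p moves toward 0 or 1.

H(A) = H(0.92) = 0.4022 bits
H(B) = H(0.45) = 0.9928 bits

Distribution B (p=0.45) is closer to uniform (p=0.5), so it has higher entropy.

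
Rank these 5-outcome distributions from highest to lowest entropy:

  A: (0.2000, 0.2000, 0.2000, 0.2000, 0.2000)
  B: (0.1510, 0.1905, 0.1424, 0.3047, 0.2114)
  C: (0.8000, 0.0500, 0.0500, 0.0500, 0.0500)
A > B > C

Key insight: Entropy is maximized by uniform distributions and minimized by concentrated distributions.

- Uniform distributions have maximum entropy log₂(5) = 2.3219 bits
- The more "peaked" or concentrated a distribution, the lower its entropy

Entropies:
  H(A) = 2.3219 bits
  H(B) = 2.2643 bits
  H(C) = 1.1219 bits

Ranking: A > B > C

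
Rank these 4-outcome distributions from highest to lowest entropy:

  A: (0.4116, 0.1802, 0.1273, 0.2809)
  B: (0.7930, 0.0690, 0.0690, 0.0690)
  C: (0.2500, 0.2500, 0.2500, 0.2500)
C > A > B

Key insight: Entropy is maximized by uniform distributions and minimized by concentrated distributions.

- Uniform distributions have maximum entropy log₂(4) = 2.0000 bits
- The more "peaked" or concentrated a distribution, the lower its entropy

Entropies:
  H(A) = 1.8657 bits
  H(B) = 1.0638 bits
  H(C) = 2.0000 bits

Ranking: C > A > B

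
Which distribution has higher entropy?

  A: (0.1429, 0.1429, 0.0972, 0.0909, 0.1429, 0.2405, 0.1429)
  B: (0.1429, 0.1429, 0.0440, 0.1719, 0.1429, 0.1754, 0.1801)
A

Both distributions are close to uniform, making this a harder comparison.

H(A) = 2.7400 bits
H(B) = 2.7240 bits

The distribution closer to uniform has higher entropy.
Answer: A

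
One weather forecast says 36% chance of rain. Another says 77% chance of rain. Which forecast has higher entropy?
36% forecast

Treat each forecast as a Bernoulli distribution. Binary entropy is maximized at p=0.5 and falls off symmetrically toward 0 or 1. The 36% forecast is closer to 50%, so it is more uncertain. H(36%) ≈ 0.943 bits, H(77%) ≈ 0.778 bits.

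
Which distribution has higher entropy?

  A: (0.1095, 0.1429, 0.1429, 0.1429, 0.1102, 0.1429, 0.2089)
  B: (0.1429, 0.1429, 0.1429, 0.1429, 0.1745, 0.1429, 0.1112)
B

Both distributions are close to uniform, making this a harder comparison.

H(A) = 2.7761 bits
H(B) = 2.7971 bits

The distribution closer to uniform has higher entropy.
Answer: B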